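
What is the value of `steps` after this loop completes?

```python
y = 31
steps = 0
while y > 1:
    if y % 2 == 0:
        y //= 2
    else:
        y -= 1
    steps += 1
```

Steps to reduce 31 to 1
`steps` takes the values: 0 → 1 → 2 → 3 → 4 → 5 → 6 → 7 → 8

Answer: 8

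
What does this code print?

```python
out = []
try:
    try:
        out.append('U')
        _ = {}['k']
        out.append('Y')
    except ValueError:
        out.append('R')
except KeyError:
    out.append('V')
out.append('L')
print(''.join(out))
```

Execution trace: 'U' (inner try body) → 'V' (outer except KeyError) → 'L' (after the try/except). Output: UVL

Answer: UVL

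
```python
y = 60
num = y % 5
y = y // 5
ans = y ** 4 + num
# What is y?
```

Trace:
`y = 60` → y = 60
`num = y % 5` → num = 0
`y = y // 5` → y = 12
`ans = y ** 4 + num` → ans = 20736
So y = 12

Answer: 12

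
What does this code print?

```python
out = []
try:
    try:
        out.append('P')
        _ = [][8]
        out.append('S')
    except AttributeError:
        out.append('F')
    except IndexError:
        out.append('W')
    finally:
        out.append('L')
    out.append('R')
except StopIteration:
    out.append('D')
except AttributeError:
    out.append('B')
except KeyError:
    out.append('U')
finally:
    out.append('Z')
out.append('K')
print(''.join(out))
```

Execution trace: 'P' (inner try body) → 'W' (inner except IndexError) → 'L' (inner finally) → 'R' (try body, no exception) → 'Z' (finally) → 'K' (after the try/except). Output: PWLRZK

Answer: PWLRZK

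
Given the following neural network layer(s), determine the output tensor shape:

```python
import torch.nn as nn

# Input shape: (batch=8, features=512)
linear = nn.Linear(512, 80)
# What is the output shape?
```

Input: (8, 512) -> Output: (8, 80)

Answer: (8, 80)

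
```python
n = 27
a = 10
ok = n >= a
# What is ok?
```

Trace:
`n = 27` → n = 27
`a = 10` → a = 10
`ok = n >= a` → ok = True
So ok = True

Answer: True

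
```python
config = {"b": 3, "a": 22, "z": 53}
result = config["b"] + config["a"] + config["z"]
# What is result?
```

Trace:
`config = {"b": 3, "a": 22, "z": 53}` → config = {'b': 3, 'a': 22, 'z': 53}
`result = config["b"] + config["a"] + config["z"]` → result = 78
So result = 78

Answer: 78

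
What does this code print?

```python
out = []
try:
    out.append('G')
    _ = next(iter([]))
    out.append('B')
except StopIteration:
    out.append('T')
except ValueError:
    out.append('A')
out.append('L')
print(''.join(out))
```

Execution trace: 'G' (try body) → 'T' (except StopIteration) → 'L' (after the try/except). Output: GTL

Answer: GTL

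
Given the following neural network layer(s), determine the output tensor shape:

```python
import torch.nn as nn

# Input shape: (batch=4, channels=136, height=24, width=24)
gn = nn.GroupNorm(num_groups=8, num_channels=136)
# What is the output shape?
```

Input: (4, 136, 24, 24) -> Output: (4, 136, 24, 24)

Answer: (4, 136, 24, 24)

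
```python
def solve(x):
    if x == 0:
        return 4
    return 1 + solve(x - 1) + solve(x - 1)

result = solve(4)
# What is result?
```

solve(x) = 1 + 2·solve(x-1), solve(0)=4. Closed form: (4+1)·2^4 - 1 = 79.

Answer: 79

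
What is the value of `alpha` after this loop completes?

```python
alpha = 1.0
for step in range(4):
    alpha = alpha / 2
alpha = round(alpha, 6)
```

Halving LR 4 times: 1 / 2^4
`alpha` takes the values: 1.0 → 0.5 → 0.25 → 0.125 → 0.0625

Answer: 0.0625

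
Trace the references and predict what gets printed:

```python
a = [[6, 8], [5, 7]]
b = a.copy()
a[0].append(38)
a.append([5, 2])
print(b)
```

Key concept: shallow copy with nested lists.
Step by step:
`a = [[6, 8], [5, 7]]` → a = [[6, 8], [5, 7]]
`b = a.copy()` → b = [[6, 8], [5, 7]]
`a[0].append(38)` → a = [[6, 8, 38], [5, 7]]; b = [[6, 8, 38], [5, 7]]
`a.append([5, 2])` → a = [[6, 8, 38], [5, 7], [5, 2]]
`print(b)` → prints [[6, 8, 38], [5, 7]]

Answer: [[6, 8, 38], [5, 7]]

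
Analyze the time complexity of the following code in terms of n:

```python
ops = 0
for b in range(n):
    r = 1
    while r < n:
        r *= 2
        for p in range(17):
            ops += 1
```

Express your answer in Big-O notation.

Each loop level contributes: n × log n × 1. Multiplying the contributions gives O(n log n).

Answer: O(n log n)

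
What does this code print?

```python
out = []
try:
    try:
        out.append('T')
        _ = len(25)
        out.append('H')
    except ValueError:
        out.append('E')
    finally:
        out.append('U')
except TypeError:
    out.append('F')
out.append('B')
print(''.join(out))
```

Execution trace: 'T' (try body) → 'U' (finally) → 'F' (outer except TypeError) → 'B' (after the try/except). Output: TUFB

Answer: TUFB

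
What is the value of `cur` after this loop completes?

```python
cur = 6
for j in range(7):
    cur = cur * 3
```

Multiply by 3, 7 times: 6 * 3^7 = 13122
`cur` takes the values: 6 → 18 → 54 → 162 → 486 → 1458 → 4374 → 13122

Answer: 13122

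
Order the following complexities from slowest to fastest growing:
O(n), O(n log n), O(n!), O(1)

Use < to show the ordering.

Ordered by growth rate: O(1) < O(n) < O(n log n) < O(n!)

Answer: O(1) < O(n) < O(n log n) < O(n!)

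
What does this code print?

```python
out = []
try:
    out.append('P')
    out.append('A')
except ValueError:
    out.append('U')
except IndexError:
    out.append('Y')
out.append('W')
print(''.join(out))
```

Execution trace: 'P' (try body) → 'A' (try body, no exception) → 'W' (after the try/except). Output: PAW

Answer: PAW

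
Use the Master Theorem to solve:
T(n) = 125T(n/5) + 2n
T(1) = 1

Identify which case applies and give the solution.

a=125, b=5, f(n)=2n. log_5(125) = 3. Since c=1 < 3, Case 1 applies: T(n) = Θ(n^log_b(a)) = O(n^3).

Answer: O(n^3) - Case 1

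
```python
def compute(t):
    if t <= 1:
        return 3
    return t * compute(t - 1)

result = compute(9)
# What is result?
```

compute(9) = 9 * 8 * 7 * 6 * 5 * 4 * 3 * 2 * 3 = 1088640

Answer: 1088640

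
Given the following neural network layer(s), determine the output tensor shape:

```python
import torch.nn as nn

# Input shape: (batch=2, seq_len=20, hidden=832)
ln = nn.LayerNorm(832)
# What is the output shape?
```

Input: (2, 20, 832) -> Output: (2, 20, 832)

Answer: (2, 20, 832)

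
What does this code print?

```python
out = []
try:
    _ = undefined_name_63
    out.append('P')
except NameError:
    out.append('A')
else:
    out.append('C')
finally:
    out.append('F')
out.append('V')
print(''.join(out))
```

Execution trace: 'A' (except NameError) → 'F' (finally) → 'V' (after the try/except). Output: AFV

Answer: AFV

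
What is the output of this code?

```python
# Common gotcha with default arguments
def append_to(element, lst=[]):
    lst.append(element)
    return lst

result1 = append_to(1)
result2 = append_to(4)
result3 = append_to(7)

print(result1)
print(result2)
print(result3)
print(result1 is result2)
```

Key concept: mutable default argument gotcha.
Step by step:
`result1 = append_to(1)` → result1 = [1]
`result2 = append_to(4)` → result1 = [1, 4] (same object as result2); result2 = [1, 4] (same object as result1)
`result3 = append_to(7)` → result1 = [1, 4, 7] (same object as result2, result3); result2 = [1, 4, 7] (same object as result1, result3); result3 = [1, 4, 7] (same object as result1, result2)
`print(result1)` → prints [1, 4, 7]
`print(result2)` → prints [1, 4, 7]
`print(result3)` → prints [1, 4, 7]
`print(result1 is result2)` → prints True

Answer:
[1, 4, 7]
[1, 4, 7]
[1, 4, 7]
True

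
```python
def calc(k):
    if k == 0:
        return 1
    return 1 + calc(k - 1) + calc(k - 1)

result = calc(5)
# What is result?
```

calc(k) = 1 + 2·calc(k-1), calc(0)=1. Closed form: (1+1)·2^5 - 1 = 63.

Answer: 63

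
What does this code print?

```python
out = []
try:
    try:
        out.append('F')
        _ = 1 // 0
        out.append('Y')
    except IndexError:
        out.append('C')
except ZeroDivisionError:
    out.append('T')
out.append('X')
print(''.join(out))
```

Execution trace: 'F' (try body) → 'T' (outer except ZeroDivisionError) → 'X' (after the try/except). Output: FTX

Answer: FTX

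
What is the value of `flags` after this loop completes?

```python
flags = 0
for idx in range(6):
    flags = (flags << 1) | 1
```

Build 6 consecutive 1-bits: 0b111111
`flags` takes the values: 0 → 1 → 3 → 7 → 15 → 31 → 63

Answer: 63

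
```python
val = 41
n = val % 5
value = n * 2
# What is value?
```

Trace:
`val = 41` → val = 41
`n = val % 5` → n = 1
`value = n * 2` → value = 2
So value = 2

Answer: 2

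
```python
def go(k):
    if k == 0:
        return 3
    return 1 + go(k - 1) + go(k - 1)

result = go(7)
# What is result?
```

go(k) = 1 + 2·go(k-1), go(0)=3. Closed form: (3+1)·2^7 - 1 = 511.

Answer: 511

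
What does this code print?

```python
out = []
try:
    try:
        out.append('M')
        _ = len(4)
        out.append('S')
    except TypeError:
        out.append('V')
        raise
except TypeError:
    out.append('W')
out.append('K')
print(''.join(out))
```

Execution trace: 'M' (inner try body) → 'V' (inner except TypeError) → 'W' (outer except TypeError) → 'K' (after the try/except). Output: MVWK

Answer: MVWK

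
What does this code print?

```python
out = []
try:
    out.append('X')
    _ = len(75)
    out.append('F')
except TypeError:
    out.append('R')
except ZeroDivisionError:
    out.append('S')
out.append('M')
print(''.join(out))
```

Execution trace: 'X' (try body) → 'R' (except TypeError) → 'M' (after the try/except). Output: XRM

Answer: XRM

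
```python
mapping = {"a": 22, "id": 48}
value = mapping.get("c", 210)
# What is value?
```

Trace:
`mapping = {"a": 22, "id": 48}` → mapping = {'a': 22, 'id': 48}
`value = mapping.get("c", 210)` → value = 210
So value = 210

Answer: 210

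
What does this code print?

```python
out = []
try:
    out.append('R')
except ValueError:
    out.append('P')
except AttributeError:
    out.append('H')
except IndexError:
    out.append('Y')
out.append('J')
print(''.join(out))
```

Execution trace: 'R' (try body, no exception) → 'J' (after the try/except). Output: RJ

Answer: RJ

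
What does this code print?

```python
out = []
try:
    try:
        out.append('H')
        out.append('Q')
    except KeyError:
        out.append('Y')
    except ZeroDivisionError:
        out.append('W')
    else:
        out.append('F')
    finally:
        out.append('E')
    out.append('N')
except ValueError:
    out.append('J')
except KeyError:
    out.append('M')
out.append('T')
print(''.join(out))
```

Execution trace: 'H' (inner try body) → 'Q' (inner try body, no exception) → 'F' (inner else) → 'E' (inner finally) → 'N' (try body, no exception) → 'T' (after the try/except). Output: HQFENT

Answer: HQFENT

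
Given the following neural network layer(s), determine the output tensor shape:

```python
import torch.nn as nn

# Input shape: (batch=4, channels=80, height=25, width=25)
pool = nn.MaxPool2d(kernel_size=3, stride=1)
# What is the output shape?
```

Input: (4, 80, 25, 25) -> Output: (4, 80, 23, 23)

Answer: (4, 80, 23, 23)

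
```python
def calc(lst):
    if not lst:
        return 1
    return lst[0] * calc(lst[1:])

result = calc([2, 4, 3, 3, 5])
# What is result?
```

Product over [2, 4, 3, 3, 5] = 2 * 4 * 3 * 3 * 5 = 360

Answer: 360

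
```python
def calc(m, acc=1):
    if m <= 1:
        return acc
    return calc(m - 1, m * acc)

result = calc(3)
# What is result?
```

Accumulator trace (n, acc): (3, 1) -> (2, 3) -> (1, 6) -> return 6

Answer: 6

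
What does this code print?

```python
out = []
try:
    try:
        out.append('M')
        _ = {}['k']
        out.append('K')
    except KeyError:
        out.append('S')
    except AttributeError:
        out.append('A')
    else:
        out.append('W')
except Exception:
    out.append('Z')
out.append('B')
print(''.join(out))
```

Execution trace: 'M' (inner try body) → 'S' (inner except KeyError) → 'B' (after the try/except). Output: MSB

Answer: MSB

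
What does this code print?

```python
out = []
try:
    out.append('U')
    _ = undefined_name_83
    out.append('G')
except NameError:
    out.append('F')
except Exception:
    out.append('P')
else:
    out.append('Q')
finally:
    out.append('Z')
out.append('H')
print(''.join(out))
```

Execution trace: 'U' (try body) → 'F' (except NameError) → 'Z' (finally) → 'H' (after the try/except). Output: UFZH

Answer: UFZH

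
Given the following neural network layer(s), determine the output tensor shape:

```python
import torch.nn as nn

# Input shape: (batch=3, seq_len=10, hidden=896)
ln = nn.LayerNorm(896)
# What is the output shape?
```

Input: (3, 10, 896) -> Output: (3, 10, 896)

Answer: (3, 10, 896)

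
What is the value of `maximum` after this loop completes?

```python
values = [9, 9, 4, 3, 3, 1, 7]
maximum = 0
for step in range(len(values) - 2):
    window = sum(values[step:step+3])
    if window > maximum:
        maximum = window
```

Max sum of 3-element window in [9, 9, 4, 3, 3, 1, 7]
`maximum` takes the values: 0 → 22

Answer: 22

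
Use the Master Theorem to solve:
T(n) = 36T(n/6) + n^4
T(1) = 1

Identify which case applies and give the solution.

a=36, b=6, f(n)=n^4. log_6(36) = 2. Since c=4 > 2 and the regularity condition holds (36(n/6)^4 = (36/6^4)n^4 with 36/6^4 < 1), Case 3 applies: T(n) = Θ(f(n)) = O(n^4).

Answer: O(n^4) - Case 3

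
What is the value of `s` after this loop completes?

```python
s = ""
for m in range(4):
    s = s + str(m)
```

Concatenate digits 0 to 3
`s` takes the values: "" → "0" → "01" → "012" → "0123"

Answer: "0123"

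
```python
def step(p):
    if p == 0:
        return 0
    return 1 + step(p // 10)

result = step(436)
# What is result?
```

Count of digits of 436: 3

Answer: 3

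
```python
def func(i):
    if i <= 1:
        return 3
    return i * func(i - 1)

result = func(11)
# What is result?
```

func(11) = 11 * 10 * 9 * 8 * 7 * 6 * 5 * 4 * 3 * 2 * 3 = 119750400

Answer: 119750400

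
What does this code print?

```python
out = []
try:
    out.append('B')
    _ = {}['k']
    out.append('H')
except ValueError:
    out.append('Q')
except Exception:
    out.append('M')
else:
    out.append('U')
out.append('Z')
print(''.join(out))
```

Execution trace: 'B' (try body) → 'M' (except Exception) → 'Z' (after the try/except). Output: BMZ

Answer: BMZ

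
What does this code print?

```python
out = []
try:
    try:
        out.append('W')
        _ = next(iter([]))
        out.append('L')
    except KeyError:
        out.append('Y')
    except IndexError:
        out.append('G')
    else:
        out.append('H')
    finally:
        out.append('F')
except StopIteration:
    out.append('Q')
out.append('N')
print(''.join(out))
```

Execution trace: 'W' (try body) → 'F' (finally) → 'Q' (outer except StopIteration) → 'N' (after the try/except). Output: WFQN

Answer: WFQN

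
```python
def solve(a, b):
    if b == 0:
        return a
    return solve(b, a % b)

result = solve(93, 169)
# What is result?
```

solve(93, 169) -> solve(169, 93) -> solve(93, 76) -> solve(76, 17) -> solve(17, 8) -> solve(8, 1) -> solve(1, 0) -> 1

Answer: 1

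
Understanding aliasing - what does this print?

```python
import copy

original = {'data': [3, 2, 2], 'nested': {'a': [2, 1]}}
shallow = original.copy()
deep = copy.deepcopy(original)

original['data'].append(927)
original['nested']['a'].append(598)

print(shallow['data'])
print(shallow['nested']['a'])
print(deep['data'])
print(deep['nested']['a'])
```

Key concept: comparing shallow vs deep copy.
Step by step:
`original = {'data': [3, 2, 2], 'nested': {'a': [2, 1]}}` → original = {'data': [3, 2, 2], 'nested': {'a': [2, 1]}}
`shallow = original.copy()` → shallow = {'data': [3, 2, 2], 'nested': {'a': [2, 1]}}
`deep = copy.deepcopy(original)` → deep = {'data': [3, 2, 2], 'nested': {'a': [2, 1]}}
`original['data'].append(927)` → original = {'data': [3, 2, 2, 927], 'nested': {'a': [2, 1]}}; shallow = {'data': [3, 2, 2, 927], 'nested': {'a': [2, 1]}}
`original['nested']['a'].append(598)` → original = {'data': [3, 2, 2, 927], 'nested': {'a': [2, 1, 598]}}; shallow = {'data': [3, 2, 2, 927], 'nested': {'a': [2, 1, 598]}}
`print(shallow['data'])` → prints [3, 2, 2, 927]
`print(shallow['nested']['a'])` → prints [2, 1, 598]
`print(deep['data'])` → prints [3, 2, 2]
`print(deep['nested']['a'])` → prints [2, 1]

Answer:
[3, 2, 2, 927]
[2, 1, 598]
[3, 2, 2]
[2, 1]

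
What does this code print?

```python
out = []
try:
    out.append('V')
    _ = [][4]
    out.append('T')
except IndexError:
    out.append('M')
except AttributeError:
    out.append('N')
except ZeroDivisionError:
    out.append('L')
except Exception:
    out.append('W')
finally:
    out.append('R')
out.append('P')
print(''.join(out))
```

Execution trace: 'V' (try body) → 'M' (except IndexError) → 'R' (finally) → 'P' (after the try/except). Output: VMRP

Answer: VMRP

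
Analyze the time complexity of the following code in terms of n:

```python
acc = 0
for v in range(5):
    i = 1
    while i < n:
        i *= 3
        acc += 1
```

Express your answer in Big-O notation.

Each loop level contributes: 1 × log n. Multiplying the contributions gives O(log n).

Answer: O(log n)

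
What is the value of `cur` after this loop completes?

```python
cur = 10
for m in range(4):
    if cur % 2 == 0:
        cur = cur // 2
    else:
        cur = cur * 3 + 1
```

Collatz-style transformation from 10
`cur` takes the values: 10 → 5 → 16 → 8 → 4

Answer: 4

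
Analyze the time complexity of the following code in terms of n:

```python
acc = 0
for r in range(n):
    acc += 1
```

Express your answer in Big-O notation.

Each loop level contributes: n. Multiplying the contributions gives O(n).

Answer: O(n)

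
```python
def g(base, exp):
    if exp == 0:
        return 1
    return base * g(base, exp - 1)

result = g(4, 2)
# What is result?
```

g(4, 2) = 4 * 4 = 16

Answer: 16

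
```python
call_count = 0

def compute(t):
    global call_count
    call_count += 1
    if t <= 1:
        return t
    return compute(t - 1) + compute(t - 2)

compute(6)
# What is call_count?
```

Calls(t) = 1 + Calls(t-1) + Calls(t-2); Calls(0)=Calls(1)=1. For t=6 this gives 25.

Answer: 25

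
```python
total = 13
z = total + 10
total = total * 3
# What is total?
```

Trace:
`total = 13` → total = 13
`z = total + 10` → z = 23
`total = total * 3` → total = 39
So total = 39

Answer: 39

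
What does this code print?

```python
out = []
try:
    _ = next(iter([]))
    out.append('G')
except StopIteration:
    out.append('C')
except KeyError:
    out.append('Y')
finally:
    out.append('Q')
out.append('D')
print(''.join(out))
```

Execution trace: 'C' (except StopIteration) → 'Q' (finally) → 'D' (after the try/except). Output: CQD

Answer: CQD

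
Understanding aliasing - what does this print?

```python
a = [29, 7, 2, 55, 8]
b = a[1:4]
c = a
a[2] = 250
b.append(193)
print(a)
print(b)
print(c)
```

Key concept: slice vs alias.
Step by step:
`a = [29, 7, 2, 55, 8]` → a = [29, 7, 2, 55, 8]
`b = a[1:4]` → b = [7, 2, 55]
`c = a` → c = [29, 7, 2, 55, 8] (same object as a)
`a[2] = 250` → a = [29, 7, 250, 55, 8] (same object as c); c = [29, 7, 250, 55, 8] (same object as a)
`b.append(193)` → b = [7, 2, 55, 193]
`print(a)` → prints [29, 7, 250, 55, 8]
`print(b)` → prints [7, 2, 55, 193]
`print(c)` → prints [29, 7, 250, 55, 8]

Answer:
[29, 7, 250, 55, 8]
[7, 2, 55, 193]
[29, 7, 250, 55, 8]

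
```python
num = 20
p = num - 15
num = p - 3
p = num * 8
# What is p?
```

Trace:
`num = 20` → num = 20
`p = num - 15` → p = 5
`num = p - 3` → num = 2
`p = num * 8` → p = 16
So p = 16

Answer: 16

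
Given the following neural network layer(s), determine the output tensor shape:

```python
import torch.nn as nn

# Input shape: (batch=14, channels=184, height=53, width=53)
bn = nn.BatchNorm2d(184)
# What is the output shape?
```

Input: (14, 184, 53, 53) -> Output: (14, 184, 53, 53)

Answer: (14, 184, 53, 53)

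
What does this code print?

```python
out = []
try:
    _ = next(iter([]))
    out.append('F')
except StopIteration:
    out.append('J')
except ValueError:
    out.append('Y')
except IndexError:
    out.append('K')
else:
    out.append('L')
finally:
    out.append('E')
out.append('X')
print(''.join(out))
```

Execution trace: 'J' (except StopIteration) → 'E' (finally) → 'X' (after the try/except). Output: JEX

Answer: JEX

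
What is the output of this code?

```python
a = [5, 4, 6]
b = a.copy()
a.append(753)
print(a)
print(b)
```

Key concept: list.copy() creates independent copy.
Step by step:
`a = [5, 4, 6]` → a = [5, 4, 6]
`b = a.copy()` → b = [5, 4, 6]
`a.append(753)` → a = [5, 4, 6, 753]
`print(a)` → prints [5, 4, 6, 753]
`print(b)` → prints [5, 4, 6]

Answer:
[5, 4, 6, 753]
[5, 4, 6]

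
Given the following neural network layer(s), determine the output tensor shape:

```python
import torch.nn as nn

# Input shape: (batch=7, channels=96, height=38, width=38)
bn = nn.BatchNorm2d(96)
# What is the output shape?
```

Input: (7, 96, 38, 38) -> Output: (7, 96, 38, 38)

Answer: (7, 96, 38, 38)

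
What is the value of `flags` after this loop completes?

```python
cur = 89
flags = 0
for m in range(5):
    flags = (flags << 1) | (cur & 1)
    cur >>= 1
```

Reverse lowest 5 bits of 89
`flags` takes the values: 0 → 1 → 2 → 4 → 9 → 19

Answer: 19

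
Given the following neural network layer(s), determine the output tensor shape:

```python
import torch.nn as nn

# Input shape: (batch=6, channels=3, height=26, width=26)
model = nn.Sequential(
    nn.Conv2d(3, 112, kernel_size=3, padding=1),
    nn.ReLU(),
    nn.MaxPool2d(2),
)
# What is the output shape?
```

Input: (6, 3, 26, 26) -> after Conv2d: (6, 112, 26, 26) -> after ReLU: (6, 112, 26, 26) -> Output: (6, 112, 13, 13)

Answer: (6, 112, 13, 13)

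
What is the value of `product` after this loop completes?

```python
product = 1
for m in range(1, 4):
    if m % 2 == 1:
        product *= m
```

Product of odd numbers 1 to 3
`product` takes the values: 1 → 3

Answer: 3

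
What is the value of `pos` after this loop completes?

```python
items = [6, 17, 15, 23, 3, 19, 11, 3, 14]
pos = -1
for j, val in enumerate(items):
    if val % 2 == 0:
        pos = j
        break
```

First even number index in [6, 17, 15, 23, 3, 19, 11, 3, 14]
`pos` takes the values: -1 → 0

Answer: 0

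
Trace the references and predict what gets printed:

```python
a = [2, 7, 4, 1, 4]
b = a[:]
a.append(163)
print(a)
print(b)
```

Key concept: slice [:] creates copy.
Step by step:
`a = [2, 7, 4, 1, 4]` → a = [2, 7, 4, 1, 4]
`b = a[:]` → b = [2, 7, 4, 1, 4]
`a.append(163)` → a = [2, 7, 4, 1, 4, 163]
`print(a)` → prints [2, 7, 4, 1, 4, 163]
`print(b)` → prints [2, 7, 4, 1, 4]

Answer:
[2, 7, 4, 1, 4, 163]
[2, 7, 4, 1, 4]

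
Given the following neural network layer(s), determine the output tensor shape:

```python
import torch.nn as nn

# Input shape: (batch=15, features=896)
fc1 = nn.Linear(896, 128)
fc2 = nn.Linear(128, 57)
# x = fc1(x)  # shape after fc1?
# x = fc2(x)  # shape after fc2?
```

Input: (15, 896) -> after fc1: (15, 128) -> Output: (15, 57)

Answer: (15, 57)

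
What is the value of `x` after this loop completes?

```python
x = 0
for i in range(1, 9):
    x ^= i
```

XOR of 1 to 8
`x` takes the values: 0 → 1 → 3 → 0 → 4 → 1 → 7 → 0 → 8

Answer: 8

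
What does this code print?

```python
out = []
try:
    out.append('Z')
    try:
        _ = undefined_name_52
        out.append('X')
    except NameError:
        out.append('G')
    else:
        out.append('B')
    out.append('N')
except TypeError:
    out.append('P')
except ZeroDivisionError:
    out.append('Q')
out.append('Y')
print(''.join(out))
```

Execution trace: 'Z' (try body) → 'G' (inner except NameError) → 'N' (try body, no exception) → 'Y' (after the try/except). Output: ZGNY

Answer: ZGNY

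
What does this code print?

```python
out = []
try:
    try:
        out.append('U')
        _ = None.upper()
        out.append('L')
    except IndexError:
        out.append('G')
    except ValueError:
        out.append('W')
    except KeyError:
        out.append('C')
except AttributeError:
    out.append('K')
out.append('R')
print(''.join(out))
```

Execution trace: 'U' (try body) → 'K' (outer except AttributeError) → 'R' (after the try/except). Output: UKR

Answer: UKR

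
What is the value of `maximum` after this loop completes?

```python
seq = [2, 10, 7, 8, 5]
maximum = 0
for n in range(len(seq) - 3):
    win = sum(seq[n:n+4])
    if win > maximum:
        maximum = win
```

Max sum of 4-element window in [2, 10, 7, 8, 5]
`maximum` takes the values: 0 → 27 → 30

Answer: 30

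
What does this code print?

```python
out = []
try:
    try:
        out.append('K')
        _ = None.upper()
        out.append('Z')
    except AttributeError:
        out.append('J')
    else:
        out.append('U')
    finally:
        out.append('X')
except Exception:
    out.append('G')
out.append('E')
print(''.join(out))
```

Execution trace: 'K' (inner try body) → 'J' (inner except AttributeError) → 'X' (inner finally) → 'E' (after the try/except). Output: KJXE

Answer: KJXE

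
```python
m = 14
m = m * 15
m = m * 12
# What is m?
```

Trace:
`m = 14` → m = 14
`m = m * 15` → m = 210
`m = m * 12` → m = 2520
So m = 2520

Answer: 2520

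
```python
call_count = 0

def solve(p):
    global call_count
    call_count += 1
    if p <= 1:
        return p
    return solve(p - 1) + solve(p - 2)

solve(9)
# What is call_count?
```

Calls(p) = 1 + Calls(p-1) + Calls(p-2); Calls(0)=Calls(1)=1. For p=9 this gives 109.

Answer: 109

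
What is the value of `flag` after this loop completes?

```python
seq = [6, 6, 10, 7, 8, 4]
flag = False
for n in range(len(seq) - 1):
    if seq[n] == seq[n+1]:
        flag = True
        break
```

Check consecutive duplicates in [6, 6, 10, 7, 8, 4]
`flag` takes the values: False → True

Answer: True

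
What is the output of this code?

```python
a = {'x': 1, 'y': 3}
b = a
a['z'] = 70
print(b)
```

Key concept: dict aliasing.
Step by step:
`a = {'x': 1, 'y': 3}` → a = {'x': 1, 'y': 3}
`b = a` → b = {'x': 1, 'y': 3} (same object as a)
`a['z'] = 70` → a = {'x': 1, 'y': 3, 'z': 70} (same object as b); b = {'x': 1, 'y': 3, 'z': 70} (same object as a)
`print(b)` → prints {'x': 1, 'y': 3, 'z': 70}

Answer: {'x': 1, 'y': 3, 'z': 70}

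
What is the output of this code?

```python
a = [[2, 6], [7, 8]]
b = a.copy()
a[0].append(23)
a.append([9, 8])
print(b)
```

Key concept: shallow copy with nested lists.
Step by step:
`a = [[2, 6], [7, 8]]` → a = [[2, 6], [7, 8]]
`b = a.copy()` → b = [[2, 6], [7, 8]]
`a[0].append(23)` → a = [[2, 6, 23], [7, 8]]; b = [[2, 6, 23], [7, 8]]
`a.append([9, 8])` → a = [[2, 6, 23], [7, 8], [9, 8]]
`print(b)` → prints [[2, 6, 23], [7, 8]]

Answer: [[2, 6, 23], [7, 8]]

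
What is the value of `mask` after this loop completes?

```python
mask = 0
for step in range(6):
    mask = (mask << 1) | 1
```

Build 6 consecutive 1-bits: 0b111111
`mask` takes the values: 0 → 1 → 3 → 7 → 15 → 31 → 63

Answer: 63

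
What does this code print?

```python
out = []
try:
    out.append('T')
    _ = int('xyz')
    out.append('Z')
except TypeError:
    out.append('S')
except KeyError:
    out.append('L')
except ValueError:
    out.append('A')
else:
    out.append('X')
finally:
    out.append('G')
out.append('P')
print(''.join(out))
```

Execution trace: 'T' (try body) → 'A' (except ValueError) → 'G' (finally) → 'P' (after the try/except). Output: TAGP

Answer: TAGP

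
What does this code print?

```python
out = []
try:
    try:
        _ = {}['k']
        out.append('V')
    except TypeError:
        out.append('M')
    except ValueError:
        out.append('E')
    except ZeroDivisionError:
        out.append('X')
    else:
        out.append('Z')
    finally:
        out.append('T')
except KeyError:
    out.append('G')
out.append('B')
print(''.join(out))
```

Execution trace: 'T' (inner finally) → 'G' (outer except KeyError) → 'B' (after the try/except). Output: TGB

Answer: TGB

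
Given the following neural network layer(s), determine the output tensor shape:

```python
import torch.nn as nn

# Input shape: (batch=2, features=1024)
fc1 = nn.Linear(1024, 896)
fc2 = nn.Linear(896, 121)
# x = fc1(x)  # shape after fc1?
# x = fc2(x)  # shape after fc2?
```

Input: (2, 1024) -> after fc1: (2, 896) -> Output: (2, 121)

Answer: (2, 121)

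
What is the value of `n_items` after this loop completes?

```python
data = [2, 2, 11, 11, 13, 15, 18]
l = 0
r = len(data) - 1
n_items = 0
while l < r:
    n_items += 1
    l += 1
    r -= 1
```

Iterations until pointers meet (list length 7)
`n_items` takes the values: 0 → 1 → 2 → 3

Answer: 3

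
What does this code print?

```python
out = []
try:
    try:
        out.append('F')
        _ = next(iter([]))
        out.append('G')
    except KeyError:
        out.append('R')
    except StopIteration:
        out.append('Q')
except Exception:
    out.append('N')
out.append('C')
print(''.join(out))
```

Execution trace: 'F' (inner try body) → 'Q' (inner except StopIteration) → 'C' (after the try/except). Output: FQC

Answer: FQC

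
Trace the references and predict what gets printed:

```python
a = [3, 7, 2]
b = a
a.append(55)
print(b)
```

Key concept: basic list aliasing.
Step by step:
`a = [3, 7, 2]` → a = [3, 7, 2]
`b = a` → b = [3, 7, 2] (same object as a)
`a.append(55)` → a = [3, 7, 2, 55] (same object as b); b = [3, 7, 2, 55] (same object as a)
`print(b)` → prints [3, 7, 2, 55]

Answer: [3, 7, 2, 55]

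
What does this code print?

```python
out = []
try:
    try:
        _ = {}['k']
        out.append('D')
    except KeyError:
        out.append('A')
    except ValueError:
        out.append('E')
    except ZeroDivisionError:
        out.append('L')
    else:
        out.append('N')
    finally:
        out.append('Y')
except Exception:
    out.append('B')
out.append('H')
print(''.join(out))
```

Execution trace: 'A' (inner except KeyError) → 'Y' (inner finally) → 'H' (after the try/except). Output: AYH

Answer: AYH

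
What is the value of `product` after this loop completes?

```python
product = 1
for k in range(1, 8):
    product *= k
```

7! = 5040
`product` takes the values: 1 → 2 → 6 → 24 → 120 → 720 → 5040

Answer: 5040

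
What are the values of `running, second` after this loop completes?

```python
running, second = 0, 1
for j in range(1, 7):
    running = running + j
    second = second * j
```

Sum and factorial of 1 to 6
`running, second` takes the values: (0, 1) → (1, 1) → (3, 1) → (3, 2) → (6, 2) → (6, 6) → (10, 6) → (10, 24) → (15, 24) → (15, 120) → (21, 120) → (21, 720)

Answer: 21, 720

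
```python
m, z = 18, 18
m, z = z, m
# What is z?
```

Trace:
`m, z = 18, 18` → m = 18; z = 18
`m, z = z, m` → m = 18; z = 18
So z = 18

Answer: 18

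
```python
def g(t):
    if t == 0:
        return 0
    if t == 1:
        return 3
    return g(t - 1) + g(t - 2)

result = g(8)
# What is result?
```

Build up from base cases: g(0)=0, g(1)=3, g(2)=3, g(3)=6, g(4)=9, g(5)=15, g(6)=24, ..., g(8)=63

Answer: 63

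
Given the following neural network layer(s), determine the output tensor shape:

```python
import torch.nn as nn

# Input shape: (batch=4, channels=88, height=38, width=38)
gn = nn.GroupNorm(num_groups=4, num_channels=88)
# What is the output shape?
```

Input: (4, 88, 38, 38) -> Output: (4, 88, 38, 38)

Answer: (4, 88, 38, 38)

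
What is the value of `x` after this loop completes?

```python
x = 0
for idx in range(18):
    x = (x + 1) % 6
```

Increment mod 6, 18 times = 0
`x` takes the values: 0 → 1 → 2 → 3 → 4 → 5 → 0 → 1 → 2 → 3 → 4 → 5 → 0 → 1 → 2 → 3 → 4 → 5 → 0

Answer: 0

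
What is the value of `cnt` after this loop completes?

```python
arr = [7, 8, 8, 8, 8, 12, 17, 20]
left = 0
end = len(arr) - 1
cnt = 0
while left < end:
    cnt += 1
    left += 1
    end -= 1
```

Iterations until pointers meet (list length 8)
`cnt` takes the values: 0 → 1 → 2 → 3 → 4

Answer: 4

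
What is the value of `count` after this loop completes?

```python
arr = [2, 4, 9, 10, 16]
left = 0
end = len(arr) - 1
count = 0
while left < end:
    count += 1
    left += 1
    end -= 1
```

Iterations until pointers meet (list length 5)
`count` takes the values: 0 → 1 → 2

Answer: 2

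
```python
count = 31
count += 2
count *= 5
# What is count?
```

Trace:
`count = 31` → count = 31
`count += 2` → count = 33
`count *= 5` → count = 165
So count = 165

Answer: 165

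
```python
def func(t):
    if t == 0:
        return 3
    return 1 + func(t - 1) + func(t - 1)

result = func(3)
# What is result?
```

func(t) = 1 + 2·func(t-1), func(0)=3. Closed form: (3+1)·2^3 - 1 = 31.

Answer: 31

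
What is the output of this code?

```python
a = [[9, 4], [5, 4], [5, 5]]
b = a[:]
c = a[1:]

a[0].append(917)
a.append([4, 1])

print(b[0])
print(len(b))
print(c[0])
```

Key concept: slice with nested mutation.
Step by step:
`a = [[9, 4], [5, 4], [5, 5]]` → a = [[9, 4], [5, 4], [5, 5]]
`b = a[:]` → b = [[9, 4], [5, 4], [5, 5]]
`c = a[1:]` → c = [[5, 4], [5, 5]]
`a[0].append(917)` → a = [[9, 4, 917], [5, 4], [5, 5]]; b = [[9, 4, 917], [5, 4], [5, 5]]
`a.append([4, 1])` → a = [[9, 4, 917], [5, 4], [5, 5], [4, 1]]
`print(b[0])` → prints [9, 4, 917]
`print(len(b))` → prints 3
`print(c[0])` → prints [5, 4]

Answer:
[9, 4, 917]
3
[5, 4]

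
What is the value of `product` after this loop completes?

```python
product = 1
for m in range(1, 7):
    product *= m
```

6! = 720
`product` takes the values: 1 → 2 → 6 → 24 → 120 → 720

Answer: 720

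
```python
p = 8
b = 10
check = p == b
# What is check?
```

Trace:
`p = 8` → p = 8
`b = 10` → b = 10
`check = p == b` → check = False
So check = False

Answer: False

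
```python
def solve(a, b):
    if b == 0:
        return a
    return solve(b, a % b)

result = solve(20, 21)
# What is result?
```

solve(20, 21) -> solve(21, 20) -> solve(20, 1) -> solve(1, 0) -> 1

Answer: 1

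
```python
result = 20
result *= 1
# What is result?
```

Trace:
`result = 20` → result = 20
`result *= 1` → result = 20
So result = 20

Answer: 20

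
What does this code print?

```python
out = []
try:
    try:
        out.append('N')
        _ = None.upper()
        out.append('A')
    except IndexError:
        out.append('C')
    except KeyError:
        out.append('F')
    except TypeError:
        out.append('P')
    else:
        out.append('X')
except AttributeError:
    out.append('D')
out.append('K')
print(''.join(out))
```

Execution trace: 'N' (try body) → 'D' (outer except AttributeError) → 'K' (after the try/except). Output: NDK

Answer: NDK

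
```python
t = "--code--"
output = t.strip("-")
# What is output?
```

Trace:
`t = "--code--"` → t = '--code--'
`output = t.strip("-")` → output = 'code'
So output = 'code'

Answer: 'code'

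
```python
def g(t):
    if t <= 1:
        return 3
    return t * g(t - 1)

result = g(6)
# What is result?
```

g(6) = 6 * 5 * 4 * 3 * 2 * 3 = 2160

Answer: 2160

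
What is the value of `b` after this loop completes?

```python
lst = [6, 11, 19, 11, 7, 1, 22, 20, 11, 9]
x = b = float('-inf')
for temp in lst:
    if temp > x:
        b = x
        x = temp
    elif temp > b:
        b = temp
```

Second largest (with repeats) in [6, 11, 19, 11, 7, 1, 22, 20, 11, 9]
`b` takes the values: -inf → 6 → 11 → 19 → 20

Answer: 20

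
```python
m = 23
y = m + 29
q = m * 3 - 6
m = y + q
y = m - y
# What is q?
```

Trace:
`m = 23` → m = 23
`y = m + 29` → y = 52
`q = m * 3 - 6` → q = 63
`m = y + q` → m = 115
`y = m - y` → y = 63
So q = 63

Answer: 63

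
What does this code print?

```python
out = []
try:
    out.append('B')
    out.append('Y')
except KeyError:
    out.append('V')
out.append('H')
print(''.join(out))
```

Execution trace: 'B' (try body) → 'Y' (try body, no exception) → 'H' (after the try/except). Output: BYH

Answer: BYH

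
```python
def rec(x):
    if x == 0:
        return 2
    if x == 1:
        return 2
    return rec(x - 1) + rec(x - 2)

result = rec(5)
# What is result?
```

Build up from base cases: rec(0)=2, rec(1)=2, rec(2)=4, rec(3)=6, rec(4)=10, rec(5)=16

Answer: 16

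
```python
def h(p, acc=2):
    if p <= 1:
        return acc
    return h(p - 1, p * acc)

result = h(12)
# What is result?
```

Accumulator trace (n, acc): (12, 2) -> (11, 24) -> (10, 264) -> (9, 2640) -> (8, 23760) -> (7, 190080) -> (6, 1330560) -> (5, 7983360) -> (4, 39916800) -> (3, 159667200) -> (2, 479001600) -> (1, 958003200) -> return 958003200

Answer: 958003200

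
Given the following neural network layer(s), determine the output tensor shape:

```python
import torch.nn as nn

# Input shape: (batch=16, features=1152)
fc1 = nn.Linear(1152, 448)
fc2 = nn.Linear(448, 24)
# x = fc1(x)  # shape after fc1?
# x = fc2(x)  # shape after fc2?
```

Input: (16, 1152) -> after fc1: (16, 448) -> Output: (16, 24)

Answer: (16, 24)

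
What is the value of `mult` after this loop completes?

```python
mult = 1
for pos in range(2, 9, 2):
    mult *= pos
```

Product of even numbers 2 to 8
`mult` takes the values: 1 → 2 → 8 → 48 → 384

Answer: 384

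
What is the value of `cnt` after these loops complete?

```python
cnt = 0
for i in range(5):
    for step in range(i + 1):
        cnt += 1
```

Triangle: 1 + 2 + ... + 5
`cnt` takes the values: 0 → 1 → 2 → 3 → 4 → 5 → 6 → 7 → 8 → 9 → 10 → 11 → 12 → 13 → 14 → 15

Answer: 15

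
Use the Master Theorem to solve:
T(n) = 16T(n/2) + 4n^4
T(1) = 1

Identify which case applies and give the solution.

a=16, b=2, f(n)=4n^4. log_2(16) = 4. Since c=4 = 4, Case 2 applies: T(n) = Θ(n^log_b(a) · log n) = O(n^4 log n).

Answer: O(n^4 log n) - Case 2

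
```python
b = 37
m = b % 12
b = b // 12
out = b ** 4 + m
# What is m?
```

Trace:
`b = 37` → b = 37
`m = b % 12` → m = 1
`b = b // 12` → b = 3
`out = b ** 4 + m` → out = 82
So m = 1

Answer: 1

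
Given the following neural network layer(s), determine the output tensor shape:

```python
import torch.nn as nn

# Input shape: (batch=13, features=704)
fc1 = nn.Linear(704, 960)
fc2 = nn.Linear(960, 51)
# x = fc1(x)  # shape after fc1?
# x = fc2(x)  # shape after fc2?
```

Input: (13, 704) -> after fc1: (13, 960) -> Output: (13, 51)

Answer: (13, 51)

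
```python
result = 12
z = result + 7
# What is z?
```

Trace:
`result = 12` → result = 12
`z = result + 7` → z = 19
So z = 19

Answer: 19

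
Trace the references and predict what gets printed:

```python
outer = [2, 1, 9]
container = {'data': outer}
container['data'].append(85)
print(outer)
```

Key concept: dict holds reference to list.
Step by step:
`outer = [2, 1, 9]` → outer = [2, 1, 9]
`container = {'data': outer}` → container = {'data': [2, 1, 9]}
`container['data'].append(85)` → outer = [2, 1, 9, 85]; container = {'data': [2, 1, 9, 85]}
`print(outer)` → prints [2, 1, 9, 85]

Answer: [2, 1, 9, 85]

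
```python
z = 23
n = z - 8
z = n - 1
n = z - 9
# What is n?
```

Trace:
`z = 23` → z = 23
`n = z - 8` → n = 15
`z = n - 1` → z = 14
`n = z - 9` → n = 5
So n = 5

Answer: 5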